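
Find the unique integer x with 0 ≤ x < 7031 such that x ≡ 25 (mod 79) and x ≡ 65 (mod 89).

79⁻¹ mod 89: 79·80 ≡ 1 (mod 89), so 79⁻¹ ≡ 80.
x = 25 + 79·((65 − 25)·80 mod 89) = 25 + 79·85 = 6740.

6740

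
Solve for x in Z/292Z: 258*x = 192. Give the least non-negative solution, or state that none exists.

gcd(258, 292) = 2, and 2 | 192, so solutions exist.
Divide through by 2: 129*x mod 146 = 96.
129⁻¹ ≡ 103 (mod 146).
x ≡ 103*96 ≡ 106 (mod 146).
The smallest non-negative solution is x = 106.

106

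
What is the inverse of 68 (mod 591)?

113

Apply the Euclidean algorithm and back-substitute:
591 = 8×68 + 47
68 = 1×47 + 21
47 = 2×21 + 5
21 = 4×5 + 1
5 = 5×1 + 0
gcd(68, 591) = 1, so the inverse exists.
Bézout: 1 = −13×591 + 113×68.
So 68⁻¹ ≡ 113 (mod 591).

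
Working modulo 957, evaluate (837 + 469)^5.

837 + 469 = 1306 ≡ 349 (mod 957)
(349)^5 ≡ 175 (mod 957)

175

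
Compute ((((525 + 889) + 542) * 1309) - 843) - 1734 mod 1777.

525 + 889 = 1414
1414 + 542 = 1956 ≡ 179 (mod 1777)
179 * 1309 = 234311 ≡ 1524 (mod 1777)
1524 - 843 = 681
681 - 1734 = -1053 ≡ 724 (mod 1777)

724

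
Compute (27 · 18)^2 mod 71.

27 · 18 = 486 ≡ 60 (mod 71)
(60)^2 ≡ 50 (mod 71)

50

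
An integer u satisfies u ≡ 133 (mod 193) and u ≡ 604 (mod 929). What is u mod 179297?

193⁻¹ mod 929: 193*284 ≡ 1 (mod 929), so 193⁻¹ ≡ 284.
u = 133 + 193*((604 − 133)*284 mod 929) = 133 + 193*917 = 177114.

177114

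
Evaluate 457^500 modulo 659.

471

500 in binary is 111110100, i.e. 500 = 256 + 128 + 64 + 32 + 16 + 4.
457^1 ≡ 457 (mod 659)
457^2 ≡ 457^2 = 208849 ≡ 605 (mod 659)
457^4 ≡ 605^2 = 366025 ≡ 280 (mod 659)
457^8 ≡ 280^2 = 78400 ≡ 638 (mod 659)
457^16 ≡ 638^2 = 407044 ≡ 441 (mod 659)
457^32 ≡ 441^2 = 194481 ≡ 76 (mod 659)
457^64 ≡ 76^2 = 5776 ≡ 504 (mod 659)
457^128 ≡ 504^2 = 254016 ≡ 301 (mod 659)
457^256 ≡ 301^2 = 90601 ≡ 318 (mod 659)
457^500 = 457^256 × 457^128 × 457^64 × 457^32 × 457^16 × 457^4 ≡ 318 × 301 × 504 × 76 × 441 × 280 (mod 659).
Accumulate the product:
318 × 301 = 95718 ≡ 163
163 × 504 = 82152 ≡ 436
436 × 76 = 33136 ≡ 186
186 × 441 = 82026 ≡ 310
310 × 280 = 86800 ≡ 471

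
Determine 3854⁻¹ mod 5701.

2031

Apply the Euclidean algorithm and back-substitute:
5701 = 1·3854 + 1847
3854 = 2·1847 + 160
1847 = 11·160 + 87
160 = 1·87 + 73
87 = 1·73 + 14
73 = 5·14 + 3
14 = 4·3 + 2
3 = 1·2 + 1
2 = 2·1 + 0
gcd(3854, 5701) = 1, so the inverse exists.
Bézout: 1 = −1373·5701 + 2031·3854.
So 3854⁻¹ ≡ 2031 (mod 5701).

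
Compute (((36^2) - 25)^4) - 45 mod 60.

16

(36)^2 ≡ 36 (mod 60)
36 - 25 = 11
(11)^4 ≡ 1 (mod 60)
1 - 45 = -44 ≡ 16 (mod 60)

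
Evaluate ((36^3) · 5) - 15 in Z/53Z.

12

(36)^3 ≡ 16 (mod 53)
16 · 5 = 80 ≡ 27 (mod 53)
27 - 15 = 12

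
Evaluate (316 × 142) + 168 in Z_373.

280

316 × 142 = 44872 ≡ 112 (mod 373)
112 + 168 = 280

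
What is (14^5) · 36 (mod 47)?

(14)^5 ≡ 3 (mod 47)
3 · 36 = 108 ≡ 14 (mod 47)

14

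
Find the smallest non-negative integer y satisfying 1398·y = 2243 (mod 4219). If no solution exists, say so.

gcd(1398, 4219) = 1, so a unique solution mod 4219 exists.
1398⁻¹ ≡ 2025 (mod 4219).
y ≡ 2025·2243 ≡ 2431 (mod 4219).

2431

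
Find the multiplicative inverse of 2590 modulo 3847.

3189

3847 = 1·2590 + 1257
2590 = 2·1257 + 76
1257 = 16·76 + 41
76 = 1·41 + 35
41 = 1·35 + 6
35 = 5·6 + 5
6 = 1·5 + 1
5 = 5·1 + 0
gcd(2590, 3847) = 1, so the inverse exists.
Back-substitute for 1:
1 = 1·6 − 1·5
  = −1·35 + 6·6
  = 6·41 − 7·35
  = −7·76 + 13·41
  = 13·1257 − 215·76
  = −215·2590 + 443·1257
  = 443·3847 − 658·2590
So 2590⁻¹ ≡ −658 ≡ 3189 (mod 3847).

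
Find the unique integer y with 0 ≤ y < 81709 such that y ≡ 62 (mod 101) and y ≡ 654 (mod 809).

101⁻¹ mod 809: 101×801 ≡ 1 (mod 809), so 101⁻¹ ≡ 801.
y = 62 + 101×((654 − 62)×801 mod 809) = 62 + 101×118 = 11980.

11980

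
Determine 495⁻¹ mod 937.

937 = 1·495 + 442
495 = 1·442 + 53
442 = 8·53 + 18
53 = 2·18 + 17
18 = 1·17 + 1
17 = 17·1 + 0
gcd(495, 937) = 1, so the inverse exists.
Back-substitute for 1:
1 = 1·18 − 1·17
  = −1·53 + 3·18
  = 3·442 − 25·53
  = −25·495 + 28·442
  = 28·937 − 53·495
So 495⁻¹ ≡ −53 ≡ 884 (mod 937).

884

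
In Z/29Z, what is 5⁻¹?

6

Apply the Euclidean algorithm and back-substitute:
29 = 5·5 + 4
5 = 1·4 + 1
4 = 4·1 + 0
gcd(5, 29) = 1, so the inverse exists.
Back-substitute for 1:
1 = 1·5 − 1·4
  = −1·29 + 6·5
So 5⁻¹ ≡ 6 (mod 29).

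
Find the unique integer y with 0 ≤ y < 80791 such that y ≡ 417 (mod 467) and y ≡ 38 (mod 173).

467⁻¹ mod 173: 467×163 ≡ 1 (mod 173), so 467⁻¹ ≡ 163.
y = 417 + 467×((38 − 417)×163 mod 173) = 417 + 467×157 = 73736.
Check: 73736 mod 467 = 417, 73736 mod 173 = 38. ✓

73736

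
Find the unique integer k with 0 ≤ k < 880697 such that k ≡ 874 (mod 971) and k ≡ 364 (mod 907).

791268

971⁻¹ mod 907: 971*411 ≡ 1 (mod 907), so 971⁻¹ ≡ 411.
k = 874 + 971*((364 − 874)*411 mod 907) = 874 + 971*814 = 791268.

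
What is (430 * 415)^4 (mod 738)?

430 * 415 = 178450 ≡ 592 (mod 738)
(592)^4 ≡ 16 (mod 738)

16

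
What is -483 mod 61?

-483 = -8·61 + 5, so -483 ≡ 5 (mod 61).

5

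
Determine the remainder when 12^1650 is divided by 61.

Using repeated squaring:
12^1 ≡ 12 (mod 61)
12^2 ≡ 12^2 = 144 ≡ 22 (mod 61)
12^4 ≡ 22^2 = 484 ≡ 57 (mod 61)
12^8 ≡ 57^2 = 3249 ≡ 16 (mod 61)
12^16 ≡ 16^2 = 256 ≡ 12 (mod 61)
12^32 ≡ 12^2 = 144 ≡ 22 (mod 61)
12^64 ≡ 22^2 = 484 ≡ 57 (mod 61)
12^128 ≡ 57^2 = 3249 ≡ 16 (mod 61)
12^256 ≡ 16^2 = 256 ≡ 12 (mod 61)
12^512 ≡ 12^2 = 144 ≡ 22 (mod 61)
12^1024 ≡ 22^2 = 484 ≡ 57 (mod 61)
12^1650 = 12^1024 * 12^512 * 12^64 * 12^32 * 12^16 * 12^2 ≡ 57 * 22 * 57 * 22 * 12 * 22 (mod 61).
Accumulate the product:
57 * 22 = 1254 ≡ 34
34 * 57 = 1938 ≡ 47
47 * 22 = 1034 ≡ 58
58 * 12 = 696 ≡ 25
25 * 22 = 550 ≡ 1

1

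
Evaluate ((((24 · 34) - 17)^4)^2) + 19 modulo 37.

26

24 · 34 = 816 ≡ 2 (mod 37)
2 - 17 = -15 ≡ 22 (mod 37)
(22)^4 ≡ 9 (mod 37)
(9)^2 ≡ 7 (mod 37)
7 + 19 = 26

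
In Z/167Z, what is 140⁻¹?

68

167 = 1*140 + 27
140 = 5*27 + 5
27 = 5*5 + 2
5 = 2*2 + 1
2 = 2*1 + 0
gcd(140, 167) = 1, so the inverse exists.
Back-substitute for 1:
1 = 1*5 − 2*2
  = −2*27 + 11*5
  = 11*140 − 57*27
  = −57*167 + 68*140
So 140⁻¹ ≡ 68 (mod 167).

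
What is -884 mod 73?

-884 = -13*73 + 65, so -884 ≡ 65 (mod 73).

65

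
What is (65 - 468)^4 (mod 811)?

698

65 - 468 = -403 ≡ 408 (mod 811)
(408)^4 ≡ 698 (mod 811)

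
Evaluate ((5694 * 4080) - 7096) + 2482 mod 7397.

5694 * 4080 = 23231520 ≡ 4940 (mod 7397)
4940 - 7096 = -2156 ≡ 5241 (mod 7397)
5241 + 2482 = 7723 ≡ 326 (mod 7397)

326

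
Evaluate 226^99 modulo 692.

226^1 ≡ 226 (mod 692)
226^2 ≡ 226^2 = 51076 ≡ 560 (mod 692)
226^4 ≡ 560^2 = 313600 ≡ 124 (mod 692)
226^8 ≡ 124^2 = 15376 ≡ 152 (mod 692)
226^16 ≡ 152^2 = 23104 ≡ 268 (mod 692)
226^32 ≡ 268^2 = 71824 ≡ 548 (mod 692)
226^64 ≡ 548^2 = 300304 ≡ 668 (mod 692)
226^99 = 226^64 * 226^32 * 226^2 * 226^1 ≡ 668 * 548 * 560 * 226 (mod 692).
Accumulate the product:
668 * 548 = 366064 ≡ 688
688 * 560 = 385280 ≡ 528
528 * 226 = 119328 ≡ 304

304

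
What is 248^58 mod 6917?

Using repeated squaring:
248^1 ≡ 248 (mod 6917)
248^2 ≡ 248^2 = 61504 ≡ 6168 (mod 6917)
248^4 ≡ 6168^2 = 38044224 ≡ 724 (mod 6917)
248^8 ≡ 724^2 = 524176 ≡ 5401 (mod 6917)
248^16 ≡ 5401^2 = 29170801 ≡ 1812 (mod 6917)
248^32 ≡ 1812^2 = 3283344 ≡ 4686 (mod 6917)
248^58 = 248^32 × 248^16 × 248^8 × 248^2 ≡ 4686 × 1812 × 5401 × 6168 (mod 6917).
Accumulate the product:
4686 × 1812 = 8491032 ≡ 3873
3873 × 5401 = 20918073 ≡ 1065
1065 × 6168 = 6568920 ≡ 4687

4687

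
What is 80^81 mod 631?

Compute successive squares:
80^1 ≡ 80 (mod 631)
80^2 ≡ 80^2 = 6400 ≡ 90 (mod 631)
80^4 ≡ 90^2 = 8100 ≡ 528 (mod 631)
80^8 ≡ 528^2 = 278784 ≡ 513 (mod 631)
80^16 ≡ 513^2 = 263169 ≡ 42 (mod 631)
80^32 ≡ 42^2 = 1764 ≡ 502 (mod 631)
80^64 ≡ 502^2 = 252004 ≡ 235 (mod 631)
80^81 = 80^64 × 80^16 × 80^1 ≡ 235 × 42 × 80 (mod 631).
Accumulate the product:
235 × 42 = 9870 ≡ 405
405 × 80 = 32400 ≡ 219

219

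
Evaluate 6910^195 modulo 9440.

2240

Compute successive squares:
195 in binary is 11000011, i.e. 195 = 128 + 64 + 2 + 1.
6910^1 ≡ 6910 (mod 9440)
6910^2 ≡ 6910^2 = 47748100 ≡ 580 (mod 9440)
6910^4 ≡ 580^2 = 336400 ≡ 6000 (mod 9440)
6910^8 ≡ 6000^2 = 36000000 ≡ 5280 (mod 9440)
6910^16 ≡ 5280^2 = 27878400 ≡ 2080 (mod 9440)
6910^32 ≡ 2080^2 = 4326400 ≡ 2880 (mod 9440)
6910^64 ≡ 2880^2 = 8294400 ≡ 6080 (mod 9440)
6910^128 ≡ 6080^2 = 36966400 ≡ 8800 (mod 9440)
6910^195 = 6910^128 * 6910^64 * 6910^2 * 6910^1 ≡ 8800 * 6080 * 580 * 6910 (mod 9440).
Accumulate the product:
8800 * 6080 = 53504000 ≡ 7520
7520 * 580 = 4361600 ≡ 320
320 * 6910 = 2211200 ≡ 2240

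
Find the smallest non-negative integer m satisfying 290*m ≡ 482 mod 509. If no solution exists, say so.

gcd(290, 509) = 1, so a unique solution mod 509 exists.
290⁻¹ ≡ 423 (mod 509).
m ≡ 423*482 ≡ 286 (mod 509).

286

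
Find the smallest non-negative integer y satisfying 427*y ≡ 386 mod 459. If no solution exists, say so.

74

gcd(427, 459) = 1, so a unique solution mod 459 exists.
427⁻¹ ≡ 43 (mod 459).
y ≡ 43*386 ≡ 74 (mod 459).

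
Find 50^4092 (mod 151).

68

By square-and-multiply:
4092 in binary is 111111111100, i.e. 4092 = 2048 + 1024 + 512 + 256 + 128 + 64 + 32 + 16 + 8 + 4.
50^1 ≡ 50 (mod 151)
50^2 ≡ 50^2 = 2500 ≡ 84 (mod 151)
50^4 ≡ 84^2 = 7056 ≡ 110 (mod 151)
50^8 ≡ 110^2 = 12100 ≡ 20 (mod 151)
50^16 ≡ 20^2 = 400 ≡ 98 (mod 151)
50^32 ≡ 98^2 = 9604 ≡ 91 (mod 151)
50^64 ≡ 91^2 = 8281 ≡ 127 (mod 151)
50^128 ≡ 127^2 = 16129 ≡ 123 (mod 151)
50^256 ≡ 123^2 = 15129 ≡ 29 (mod 151)
50^512 ≡ 29^2 = 841 ≡ 86 (mod 151)
50^1024 ≡ 86^2 = 7396 ≡ 148 (mod 151)
50^2048 ≡ 148^2 = 21904 ≡ 9 (mod 151)
50^4092 = 50^2048 * 50^1024 * 50^512 * 50^256 * 50^128 * 50^64 * 50^32 * 50^16 * 50^8 * 50^4 ≡ 9 * 148 * 86 * 29 * 123 * 127 * 91 * 98 * 20 * 110 (mod 151).
Accumulate the product:
9 * 148 = 1332 ≡ 124
124 * 86 = 10664 ≡ 94
94 * 29 = 2726 ≡ 8
8 * 123 = 984 ≡ 78
78 * 127 = 9906 ≡ 91
91 * 91 = 8281 ≡ 127
127 * 98 = 12446 ≡ 64
64 * 20 = 1280 ≡ 72
72 * 110 = 7920 ≡ 68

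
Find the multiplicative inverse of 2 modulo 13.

7

Run the extended Euclidean algorithm:
13 = 6×2 + 1
2 = 2×1 + 0
gcd(2, 13) = 1, so the inverse exists.
Bézout: 1 = 1×13 − 6×2.
So 2⁻¹ ≡ −6 ≡ 7 (mod 13).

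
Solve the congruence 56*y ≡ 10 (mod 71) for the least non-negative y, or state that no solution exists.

gcd(56, 71) = 1, so a unique solution mod 71 exists.
56⁻¹ ≡ 52 (mod 71).
y ≡ 52*10 ≡ 23 (mod 71).

23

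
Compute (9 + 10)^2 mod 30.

1

9 + 10 = 19
(19)^2 ≡ 1 (mod 30)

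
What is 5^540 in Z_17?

By square-and-multiply:
540 in binary is 1000011100, i.e. 540 = 512 + 16 + 8 + 4.
5^1 ≡ 5 (mod 17)
5^2 ≡ 5^2 = 25 ≡ 8 (mod 17)
5^4 ≡ 8^2 = 64 ≡ 13 (mod 17)
5^8 ≡ 13^2 = 169 ≡ 16 (mod 17)
5^16 ≡ 16^2 = 256 ≡ 1 (mod 17)
5^32 ≡ 1^2 = 1 (mod 17)
5^64 ≡ 1^2 = 1 (mod 17)
5^128 ≡ 1^2 = 1 (mod 17)
5^256 ≡ 1^2 = 1 (mod 17)
5^512 ≡ 1^2 = 1 (mod 17)
5^540 = 5^512 × 5^16 × 5^8 × 5^4 ≡ 1 × 1 × 16 × 13 (mod 17).
Accumulate the product:
1 × 1 = 1
1 × 16 = 16
16 × 13 = 208 ≡ 4

4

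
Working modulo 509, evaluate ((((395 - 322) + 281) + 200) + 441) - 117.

395 - 322 = 73
73 + 281 = 354
354 + 200 = 554 ≡ 45 (mod 509)
45 + 441 = 486
486 - 117 = 369

369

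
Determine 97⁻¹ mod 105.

13

105 = 1*97 + 8
97 = 12*8 + 1
8 = 8*1 + 0
gcd(97, 105) = 1, so the inverse exists.
Back-substitute for 1:
1 = 1*97 − 12*8
  = −12*105 + 13*97
So 97⁻¹ ≡ 13 (mod 105).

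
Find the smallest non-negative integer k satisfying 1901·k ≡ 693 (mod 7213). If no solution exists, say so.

1446

gcd(1901, 7213) = 1, so a unique solution mod 7213 exists.
1901⁻¹ ≡ 3874 (mod 7213).
k ≡ 3874·693 ≡ 1446 (mod 7213).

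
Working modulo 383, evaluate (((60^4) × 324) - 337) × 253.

(60)^4 ≡ 46 (mod 383)
46 × 324 = 14904 ≡ 350 (mod 383)
350 - 337 = 13
13 × 253 = 3289 ≡ 225 (mod 383)

225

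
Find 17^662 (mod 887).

329

Compute successive squares:
662 in binary is 1010010110, i.e. 662 = 512 + 128 + 16 + 4 + 2.
17^1 ≡ 17 (mod 887)
17^2 ≡ 17^2 = 289 (mod 887)
17^4 ≡ 289^2 = 83521 ≡ 143 (mod 887)
17^8 ≡ 143^2 = 20449 ≡ 48 (mod 887)
17^16 ≡ 48^2 = 2304 ≡ 530 (mod 887)
17^32 ≡ 530^2 = 280900 ≡ 608 (mod 887)
17^64 ≡ 608^2 = 369664 ≡ 672 (mod 887)
17^128 ≡ 672^2 = 451584 ≡ 101 (mod 887)
17^256 ≡ 101^2 = 10201 ≡ 444 (mod 887)
17^512 ≡ 444^2 = 197136 ≡ 222 (mod 887)
17^662 = 17^512 * 17^128 * 17^16 * 17^4 * 17^2 ≡ 222 * 101 * 530 * 143 * 289 (mod 887).
Accumulate the product:
222 * 101 = 22422 ≡ 247
247 * 530 = 130910 ≡ 521
521 * 143 = 74503 ≡ 882
882 * 289 = 254898 ≡ 329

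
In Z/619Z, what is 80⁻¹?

By the extended Euclidean algorithm:
619 = 7*80 + 59
80 = 1*59 + 21
59 = 2*21 + 17
21 = 1*17 + 4
17 = 4*4 + 1
4 = 4*1 + 0
gcd(80, 619) = 1, so the inverse exists.
Back-substitute for 1:
1 = 1*17 − 4*4
  = −4*21 + 5*17
  = 5*59 − 14*21
  = −14*80 + 19*59
  = 19*619 − 147*80
So 80⁻¹ ≡ −147 ≡ 472 (mod 619).

472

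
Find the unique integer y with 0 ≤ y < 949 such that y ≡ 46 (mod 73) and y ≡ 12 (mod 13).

73⁻¹ mod 13: 73×5 ≡ 1 (mod 13), so 73⁻¹ ≡ 5.
y = 46 + 73×((12 − 46)×5 mod 13) = 46 + 73×12 = 922.
Check: 922 mod 73 = 46, 922 mod 13 = 12. ✓

922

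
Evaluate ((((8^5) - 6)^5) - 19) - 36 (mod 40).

(8)^5 ≡ 8 (mod 40)
8 - 6 = 2
(2)^5 ≡ 32 (mod 40)
32 - 19 = 13
13 - 36 = -23 ≡ 17 (mod 40)

17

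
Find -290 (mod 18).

16

-290 = -17×18 + 16, so -290 ≡ 16 (mod 18).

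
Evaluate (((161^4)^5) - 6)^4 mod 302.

299

(161)^4 ≡ 185 (mod 302)
(185)^5 ≡ 279 (mod 302)
279 - 6 = 273
(273)^4 ≡ 299 (mod 302)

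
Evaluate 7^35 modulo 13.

Compute successive squares:
35 in binary is 100011, i.e. 35 = 32 + 2 + 1.
7^1 ≡ 7 (mod 13)
7^2 ≡ 7^2 = 49 ≡ 10 (mod 13)
7^4 ≡ 10^2 = 100 ≡ 9 (mod 13)
7^8 ≡ 9^2 = 81 ≡ 3 (mod 13)
7^16 ≡ 3^2 = 9 (mod 13)
7^32 ≡ 9^2 = 81 ≡ 3 (mod 13)
7^35 = 7^32 · 7^2 · 7^1 ≡ 3 · 10 · 7 (mod 13).
Accumulate the product:
3 · 10 = 30 ≡ 4
4 · 7 = 28 ≡ 2

2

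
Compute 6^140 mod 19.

5

Using repeated squaring:
140 in binary is 10001100, i.e. 140 = 128 + 8 + 4.
6^1 ≡ 6 (mod 19)
6^2 ≡ 6^2 = 36 ≡ 17 (mod 19)
6^4 ≡ 17^2 = 289 ≡ 4 (mod 19)
6^8 ≡ 4^2 = 16 (mod 19)
6^16 ≡ 16^2 = 256 ≡ 9 (mod 19)
6^32 ≡ 9^2 = 81 ≡ 5 (mod 19)
6^64 ≡ 5^2 = 25 ≡ 6 (mod 19)
6^128 ≡ 6^2 = 36 ≡ 17 (mod 19)
6^140 = 6^128 * 6^8 * 6^4 ≡ 17 * 16 * 4 (mod 19).
Accumulate the product:
17 * 16 = 272 ≡ 6
6 * 4 = 24 ≡ 5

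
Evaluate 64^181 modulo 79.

21

By square-and-multiply:
64^1 ≡ 64 (mod 79)
64^2 ≡ 64^2 = 4096 ≡ 67 (mod 79)
64^4 ≡ 67^2 = 4489 ≡ 65 (mod 79)
64^8 ≡ 65^2 = 4225 ≡ 38 (mod 79)
64^16 ≡ 38^2 = 1444 ≡ 22 (mod 79)
64^32 ≡ 22^2 = 484 ≡ 10 (mod 79)
64^64 ≡ 10^2 = 100 ≡ 21 (mod 79)
64^128 ≡ 21^2 = 441 ≡ 46 (mod 79)
64^181 = 64^128 * 64^32 * 64^16 * 64^4 * 64^1 ≡ 46 * 10 * 22 * 65 * 64 (mod 79).
Accumulate the product:
46 * 10 = 460 ≡ 65
65 * 22 = 1430 ≡ 8
8 * 65 = 520 ≡ 46
46 * 64 = 2944 ≡ 21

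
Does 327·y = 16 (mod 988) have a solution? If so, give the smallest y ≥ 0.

840

gcd(327, 988) = 1, so a unique solution mod 988 exists.
327⁻¹ ≡ 423 (mod 988).
y ≡ 423·16 ≡ 840 (mod 988).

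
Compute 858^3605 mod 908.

784

858^1 ≡ 858 (mod 908)
858^2 ≡ 858^2 = 736164 ≡ 684 (mod 908)
858^4 ≡ 684^2 = 467856 ≡ 236 (mod 908)
858^8 ≡ 236^2 = 55696 ≡ 308 (mod 908)
858^16 ≡ 308^2 = 94864 ≡ 432 (mod 908)
858^32 ≡ 432^2 = 186624 ≡ 484 (mod 908)
858^64 ≡ 484^2 = 234256 ≡ 900 (mod 908)
858^128 ≡ 900^2 = 810000 ≡ 64 (mod 908)
858^256 ≡ 64^2 = 4096 ≡ 464 (mod 908)
858^512 ≡ 464^2 = 215296 ≡ 100 (mod 908)
858^1024 ≡ 100^2 = 10000 ≡ 12 (mod 908)
858^2048 ≡ 12^2 = 144 (mod 908)
858^3605 = 858^2048 × 858^1024 × 858^512 × 858^16 × 858^4 × 858^1 ≡ 144 × 12 × 100 × 432 × 236 × 858 (mod 908).
Accumulate the product:
144 × 12 = 1728 ≡ 820
820 × 100 = 82000 ≡ 280
280 × 432 = 120960 ≡ 196
196 × 236 = 46256 ≡ 856
856 × 858 = 734448 ≡ 784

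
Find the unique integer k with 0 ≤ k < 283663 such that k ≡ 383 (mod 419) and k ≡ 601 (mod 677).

419⁻¹ mod 677: 419×328 ≡ 1 (mod 677), so 419⁻¹ ≡ 328.
k = 383 + 419×((601 − 383)×328 mod 677) = 383 + 419×419 = 175944.
Check: 175944 mod 419 = 383, 175944 mod 677 = 601. ✓

175944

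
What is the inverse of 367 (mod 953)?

953 = 2×367 + 219
367 = 1×219 + 148
219 = 1×148 + 71
148 = 2×71 + 6
71 = 11×6 + 5
6 = 1×5 + 1
5 = 5×1 + 0
gcd(367, 953) = 1, so the inverse exists.
Bézout: 1 = −62×953 + 161×367.
So 367⁻¹ ≡ 161 (mod 953).

161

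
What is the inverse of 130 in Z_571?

347

By the extended Euclidean algorithm:
571 = 4*130 + 51
130 = 2*51 + 28
51 = 1*28 + 23
28 = 1*23 + 5
23 = 4*5 + 3
5 = 1*3 + 2
3 = 1*2 + 1
2 = 2*1 + 0
gcd(130, 571) = 1, so the inverse exists.
Bézout: 1 = 51*571 − 224*130.
So 130⁻¹ ≡ −224 ≡ 347 (mod 571).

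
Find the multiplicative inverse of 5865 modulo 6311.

3297

Run the extended Euclidean algorithm:
6311 = 1·5865 + 446
5865 = 13·446 + 67
446 = 6·67 + 44
67 = 1·44 + 23
44 = 1·23 + 21
23 = 1·21 + 2
21 = 10·2 + 1
2 = 2·1 + 0
gcd(5865, 6311) = 1, so the inverse exists.
Bézout: 1 = 2801·6311 − 3014·5865.
So 5865⁻¹ ≡ −3014 ≡ 3297 (mod 6311).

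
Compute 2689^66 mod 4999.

66 in binary is 1000010, i.e. 66 = 64 + 2.
2689^1 ≡ 2689 (mod 4999)
2689^2 ≡ 2689^2 = 7230721 ≡ 2167 (mod 4999)
2689^4 ≡ 2167^2 = 4695889 ≡ 1828 (mod 4999)
2689^8 ≡ 1828^2 = 3341584 ≡ 2252 (mod 4999)
2689^16 ≡ 2252^2 = 5071504 ≡ 2518 (mod 4999)
2689^32 ≡ 2518^2 = 6340324 ≡ 1592 (mod 4999)
2689^64 ≡ 1592^2 = 2534464 ≡ 4970 (mod 4999)
2689^66 = 2689^64 × 2689^2 ≡ 4970 × 2167 (mod 4999).
4970 × 2167 = 10769990 ≡ 2144 (mod 4999).

2144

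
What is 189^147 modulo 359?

161

Using repeated squaring:
189^1 ≡ 189 (mod 359)
189^2 ≡ 189^2 = 35721 ≡ 180 (mod 359)
189^4 ≡ 180^2 = 32400 ≡ 90 (mod 359)
189^8 ≡ 90^2 = 8100 ≡ 202 (mod 359)
189^16 ≡ 202^2 = 40804 ≡ 237 (mod 359)
189^32 ≡ 237^2 = 56169 ≡ 165 (mod 359)
189^64 ≡ 165^2 = 27225 ≡ 300 (mod 359)
189^128 ≡ 300^2 = 90000 ≡ 250 (mod 359)
189^147 = 189^128 * 189^16 * 189^2 * 189^1 ≡ 250 * 237 * 180 * 189 (mod 359).
Accumulate the product:
250 * 237 = 59250 ≡ 15
15 * 180 = 2700 ≡ 187
187 * 189 = 35343 ≡ 161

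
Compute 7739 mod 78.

7739 = 99*78 + 17, so 7739 ≡ 17 (mod 78).

17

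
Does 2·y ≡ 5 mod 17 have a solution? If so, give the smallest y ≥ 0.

11

gcd(2, 17) = 1, so a unique solution mod 17 exists.
2⁻¹ ≡ 9 (mod 17).
y ≡ 9·5 ≡ 11 (mod 17).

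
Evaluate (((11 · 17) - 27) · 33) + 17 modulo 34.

27

11 · 17 = 187 ≡ 17 (mod 34)
17 - 27 = -10 ≡ 24 (mod 34)
24 · 33 = 792 ≡ 10 (mod 34)
10 + 17 = 27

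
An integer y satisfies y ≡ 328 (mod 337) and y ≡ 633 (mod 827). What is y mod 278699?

133780

337⁻¹ mod 827: 337×427 ≡ 1 (mod 827), so 337⁻¹ ≡ 427.
y = 328 + 337×((633 − 328)×427 mod 827) = 328 + 337×396 = 133780.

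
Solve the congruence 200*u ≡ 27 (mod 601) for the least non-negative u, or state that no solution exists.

gcd(200, 601) = 1, so a unique solution mod 601 exists.
200⁻¹ ≡ 598 (mod 601).
u ≡ 598*27 ≡ 520 (mod 601).

520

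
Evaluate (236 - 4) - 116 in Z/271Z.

236 - 4 = 232
232 - 116 = 116

116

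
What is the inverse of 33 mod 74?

74 = 2·33 + 8
33 = 4·8 + 1
8 = 8·1 + 0
gcd(33, 74) = 1, so the inverse exists.
Bézout: 1 = −4·74 + 9·33.
So 33⁻¹ ≡ 9 (mod 74).

9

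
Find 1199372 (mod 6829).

1199372 = 175·6829 + 4297, so 1199372 ≡ 4297 (mod 6829).

4297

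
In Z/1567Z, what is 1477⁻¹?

1271

By the extended Euclidean algorithm:
1567 = 1×1477 + 90
1477 = 16×90 + 37
90 = 2×37 + 16
37 = 2×16 + 5
16 = 3×5 + 1
5 = 5×1 + 0
gcd(1477, 1567) = 1, so the inverse exists.
Back-substitute for 1:
1 = 1×16 − 3×5
  = −3×37 + 7×16
  = 7×90 − 17×37
  = −17×1477 + 279×90
  = 279×1567 − 296×1477
So 1477⁻¹ ≡ −296 ≡ 1271 (mod 1567).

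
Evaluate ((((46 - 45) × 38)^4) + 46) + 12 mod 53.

15

46 - 45 = 1
1 × 38 = 38
(38)^4 ≡ 10 (mod 53)
10 + 46 = 56 ≡ 3 (mod 53)
3 + 12 = 15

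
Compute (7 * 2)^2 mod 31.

10

7 * 2 = 14
(14)^2 ≡ 10 (mod 31)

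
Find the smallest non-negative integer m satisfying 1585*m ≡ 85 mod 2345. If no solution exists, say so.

gcd(1585, 2345) = 5, and 5 | 85, so solutions exist.
Divide through by 5: 317*m ≡ 17 (mod 469).
317⁻¹ ≡ 361 (mod 469).
m ≡ 361*17 ≡ 40 (mod 469).
The smallest non-negative solution is m = 40.

40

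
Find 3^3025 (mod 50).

Using repeated squaring:
3025 in binary is 101111010001, i.e. 3025 = 2048 + 512 + 256 + 128 + 64 + 16 + 1.
3^1 ≡ 3 (mod 50)
3^2 ≡ 3^2 = 9 (mod 50)
3^4 ≡ 9^2 = 81 ≡ 31 (mod 50)
3^8 ≡ 31^2 = 961 ≡ 11 (mod 50)
3^16 ≡ 11^2 = 121 ≡ 21 (mod 50)
3^32 ≡ 21^2 = 441 ≡ 41 (mod 50)
3^64 ≡ 41^2 = 1681 ≡ 31 (mod 50)
3^128 ≡ 31^2 = 961 ≡ 11 (mod 50)
3^256 ≡ 11^2 = 121 ≡ 21 (mod 50)
3^512 ≡ 21^2 = 441 ≡ 41 (mod 50)
3^1024 ≡ 41^2 = 1681 ≡ 31 (mod 50)
3^2048 ≡ 31^2 = 961 ≡ 11 (mod 50)
3^3025 = 3^2048 × 3^512 × 3^256 × 3^128 × 3^64 × 3^16 × 3^1 ≡ 11 × 41 × 21 × 11 × 31 × 21 × 3 (mod 50).
Accumulate the product:
11 × 41 = 451 ≡ 1
1 × 21 = 21
21 × 11 = 231 ≡ 31
31 × 31 = 961 ≡ 11
11 × 21 = 231 ≡ 31
31 × 3 = 93 ≡ 43

43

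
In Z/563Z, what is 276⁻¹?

51

By the extended Euclidean algorithm:
563 = 2*276 + 11
276 = 25*11 + 1
11 = 11*1 + 0
gcd(276, 563) = 1, so the inverse exists.
Back-substitute for 1:
1 = 1*276 − 25*11
  = −25*563 + 51*276
So 276⁻¹ ≡ 51 (mod 563).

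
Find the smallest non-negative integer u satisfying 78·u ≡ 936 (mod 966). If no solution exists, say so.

12

gcd(78, 966) = 6, and 6 | 936, so solutions exist.
Divide through by 6: 13·u ≡ 156 mod 161.
13⁻¹ ≡ 62 (mod 161).
u ≡ 62·156 ≡ 12 (mod 161).
The smallest non-negative solution is u = 12.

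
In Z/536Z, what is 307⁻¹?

323

536 = 1·307 + 229
307 = 1·229 + 78
229 = 2·78 + 73
78 = 1·73 + 5
73 = 14·5 + 3
5 = 1·3 + 2
3 = 1·2 + 1
2 = 2·1 + 0
gcd(307, 536) = 1, so the inverse exists.
Back-substitute for 1:
1 = 1·3 − 1·2
  = −1·5 + 2·3
  = 2·73 − 29·5
  = −29·78 + 31·73
  = 31·229 − 91·78
  = −91·307 + 122·229
  = 122·536 − 213·307
So 307⁻¹ ≡ −213 ≡ 323 (mod 536).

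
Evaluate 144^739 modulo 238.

Compute successive squares:
739 in binary is 1011100011, i.e. 739 = 512 + 128 + 64 + 32 + 2 + 1.
144^1 ≡ 144 (mod 238)
144^2 ≡ 144^2 = 20736 ≡ 30 (mod 238)
144^4 ≡ 30^2 = 900 ≡ 186 (mod 238)
144^8 ≡ 186^2 = 34596 ≡ 86 (mod 238)
144^16 ≡ 86^2 = 7396 ≡ 18 (mod 238)
144^32 ≡ 18^2 = 324 ≡ 86 (mod 238)
144^64 ≡ 86^2 = 7396 ≡ 18 (mod 238)
144^128 ≡ 18^2 = 324 ≡ 86 (mod 238)
144^256 ≡ 86^2 = 7396 ≡ 18 (mod 238)
144^512 ≡ 18^2 = 324 ≡ 86 (mod 238)
144^739 = 144^512 × 144^128 × 144^64 × 144^32 × 144^2 × 144^1 ≡ 86 × 86 × 18 × 86 × 30 × 144 (mod 238).
Accumulate the product:
86 × 86 = 7396 ≡ 18
18 × 18 = 324 ≡ 86
86 × 86 = 7396 ≡ 18
18 × 30 = 540 ≡ 64
64 × 144 = 9216 ≡ 172

172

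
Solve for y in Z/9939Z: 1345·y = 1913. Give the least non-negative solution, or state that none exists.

2573

gcd(1345, 9939) = 1, so a unique solution mod 9939 exists.
1345⁻¹ ≡ 5254 (mod 9939).
y ≡ 5254·1913 ≡ 2573 (mod 9939).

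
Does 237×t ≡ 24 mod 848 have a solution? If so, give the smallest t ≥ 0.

gcd(237, 848) = 1, so a unique solution mod 848 exists.
237⁻¹ ≡ 229 (mod 848).
t ≡ 229×24 ≡ 408 (mod 848).

408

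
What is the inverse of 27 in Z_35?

13

By the extended Euclidean algorithm:
35 = 1×27 + 8
27 = 3×8 + 3
8 = 2×3 + 2
3 = 1×2 + 1
2 = 2×1 + 0
gcd(27, 35) = 1, so the inverse exists.
Bézout: 1 = −10×35 + 13×27.
So 27⁻¹ ≡ 13 (mod 35).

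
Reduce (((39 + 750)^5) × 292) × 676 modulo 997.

812

39 + 750 = 789
(789)^5 ≡ 939 (mod 997)
939 × 292 = 274188 ≡ 13 (mod 997)
13 × 676 = 8788 ≡ 812 (mod 997)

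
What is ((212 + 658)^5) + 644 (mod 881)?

212 + 658 = 870
(870)^5 ≡ 172 (mod 881)
172 + 644 = 816

816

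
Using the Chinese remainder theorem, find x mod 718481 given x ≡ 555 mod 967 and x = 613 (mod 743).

967⁻¹ mod 743: 967·136 ≡ 1 (mod 743), so 967⁻¹ ≡ 136.
x = 555 + 967·((613 − 555)·136 mod 743) = 555 + 967·458 = 443441.

443441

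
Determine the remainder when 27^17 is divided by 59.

15

Using repeated squaring:
17 in binary is 10001, i.e. 17 = 16 + 1.
27^1 ≡ 27 (mod 59)
27^2 ≡ 27^2 = 729 ≡ 21 (mod 59)
27^4 ≡ 21^2 = 441 ≡ 28 (mod 59)
27^8 ≡ 28^2 = 784 ≡ 17 (mod 59)
27^16 ≡ 17^2 = 289 ≡ 53 (mod 59)
27^17 = 27^16 × 27^1 ≡ 53 × 27 (mod 59).
53 × 27 = 1431 ≡ 15 (mod 59).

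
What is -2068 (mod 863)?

521

-2068 = -3·863 + 521, so -2068 ≡ 521 (mod 863).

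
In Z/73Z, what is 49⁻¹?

3

Apply the Euclidean algorithm and back-substitute:
73 = 1*49 + 24
49 = 2*24 + 1
24 = 24*1 + 0
gcd(49, 73) = 1, so the inverse exists.
Back-substitute for 1:
1 = 1*49 − 2*24
  = −2*73 + 3*49
So 49⁻¹ ≡ 3 (mod 73).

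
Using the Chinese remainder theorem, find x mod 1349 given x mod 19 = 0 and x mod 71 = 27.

950

19⁻¹ mod 71: 19×15 ≡ 1 (mod 71), so 19⁻¹ ≡ 15.
x = 0 + 19×((27 − 0)×15 mod 71) = 0 + 19×50 = 950.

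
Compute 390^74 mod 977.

272

By square-and-multiply:
74 in binary is 1001010, i.e. 74 = 64 + 8 + 2.
390^1 ≡ 390 (mod 977)
390^2 ≡ 390^2 = 152100 ≡ 665 (mod 977)
390^4 ≡ 665^2 = 442225 ≡ 621 (mod 977)
390^8 ≡ 621^2 = 385641 ≡ 703 (mod 977)
390^16 ≡ 703^2 = 494209 ≡ 824 (mod 977)
390^32 ≡ 824^2 = 678976 ≡ 938 (mod 977)
390^64 ≡ 938^2 = 879844 ≡ 544 (mod 977)
390^74 = 390^64 * 390^8 * 390^2 ≡ 544 * 703 * 665 (mod 977).
Accumulate the product:
544 * 703 = 382432 ≡ 425
425 * 665 = 282625 ≡ 272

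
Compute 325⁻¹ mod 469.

355

Apply the Euclidean algorithm and back-substitute:
469 = 1*325 + 144
325 = 2*144 + 37
144 = 3*37 + 33
37 = 1*33 + 4
33 = 8*4 + 1
4 = 4*1 + 0
gcd(325, 469) = 1, so the inverse exists.
Bézout: 1 = 79*469 − 114*325.
So 325⁻¹ ≡ −114 ≡ 355 (mod 469).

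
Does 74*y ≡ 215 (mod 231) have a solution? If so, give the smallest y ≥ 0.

31

gcd(74, 231) = 1, so a unique solution mod 231 exists.
74⁻¹ ≡ 128 (mod 231).
y ≡ 128*215 ≡ 31 (mod 231).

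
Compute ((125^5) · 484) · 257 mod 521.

(125)^5 ≡ 520 (mod 521)
520 · 484 = 251680 ≡ 37 (mod 521)
37 · 257 = 9509 ≡ 131 (mod 521)

131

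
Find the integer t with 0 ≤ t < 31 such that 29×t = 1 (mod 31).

31 = 1·29 + 2
29 = 14·2 + 1
2 = 2·1 + 0
gcd(29, 31) = 1, so the inverse exists.
Back-substitute for 1:
1 = 1·29 − 14·2
  = −14·31 + 15·29
So 29⁻¹ ≡ 15 (mod 31).

15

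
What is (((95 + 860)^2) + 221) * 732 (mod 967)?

288

95 + 860 = 955
(955)^2 ≡ 144 (mod 967)
144 + 221 = 365
365 * 732 = 267180 ≡ 288 (mod 967)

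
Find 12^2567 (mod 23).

13

By square-and-multiply:
2567 in binary is 101000000111, i.e. 2567 = 2048 + 512 + 4 + 2 + 1.
12^1 ≡ 12 (mod 23)
12^2 ≡ 12^2 = 144 ≡ 6 (mod 23)
12^4 ≡ 6^2 = 36 ≡ 13 (mod 23)
12^8 ≡ 13^2 = 169 ≡ 8 (mod 23)
12^16 ≡ 8^2 = 64 ≡ 18 (mod 23)
12^32 ≡ 18^2 = 324 ≡ 2 (mod 23)
12^64 ≡ 2^2 = 4 (mod 23)
12^128 ≡ 4^2 = 16 (mod 23)
12^256 ≡ 16^2 = 256 ≡ 3 (mod 23)
12^512 ≡ 3^2 = 9 (mod 23)
12^1024 ≡ 9^2 = 81 ≡ 12 (mod 23)
12^2048 ≡ 12^2 = 144 ≡ 6 (mod 23)
12^2567 = 12^2048 · 12^512 · 12^4 · 12^2 · 12^1 ≡ 6 · 9 · 13 · 6 · 12 (mod 23).
Accumulate the product:
6 · 9 = 54 ≡ 8
8 · 13 = 104 ≡ 12
12 · 6 = 72 ≡ 3
3 · 12 = 36 ≡ 13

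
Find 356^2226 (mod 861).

2226 in binary is 100010110010, i.e. 2226 = 2048 + 128 + 32 + 16 + 2.
356^1 ≡ 356 (mod 861)
356^2 ≡ 356^2 = 126736 ≡ 169 (mod 861)
356^4 ≡ 169^2 = 28561 ≡ 148 (mod 861)
356^8 ≡ 148^2 = 21904 ≡ 379 (mod 861)
356^16 ≡ 379^2 = 143641 ≡ 715 (mod 861)
356^32 ≡ 715^2 = 511225 ≡ 652 (mod 861)
356^64 ≡ 652^2 = 425104 ≡ 631 (mod 861)
356^128 ≡ 631^2 = 398161 ≡ 379 (mod 861)
356^256 ≡ 379^2 = 143641 ≡ 715 (mod 861)
356^512 ≡ 715^2 = 511225 ≡ 652 (mod 861)
356^1024 ≡ 652^2 = 425104 ≡ 631 (mod 861)
356^2048 ≡ 631^2 = 398161 ≡ 379 (mod 861)
356^2226 = 356^2048 * 356^128 * 356^32 * 356^16 * 356^2 ≡ 379 * 379 * 652 * 715 * 169 (mod 861).
Accumulate the product:
379 * 379 = 143641 ≡ 715
715 * 652 = 466180 ≡ 379
379 * 715 = 270985 ≡ 631
631 * 169 = 106639 ≡ 736

736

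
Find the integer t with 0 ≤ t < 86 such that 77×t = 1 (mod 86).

86 = 1*77 + 9
77 = 8*9 + 5
9 = 1*5 + 4
5 = 1*4 + 1
4 = 4*1 + 0
gcd(77, 86) = 1, so the inverse exists.
Back-substitute for 1:
1 = 1*5 − 1*4
  = −1*9 + 2*5
  = 2*77 − 17*9
  = −17*86 + 19*77
So 77⁻¹ ≡ 19 (mod 86).

19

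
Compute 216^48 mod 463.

337

48 in binary is 110000, i.e. 48 = 32 + 16.
216^1 ≡ 216 (mod 463)
216^2 ≡ 216^2 = 46656 ≡ 356 (mod 463)
216^4 ≡ 356^2 = 126736 ≡ 337 (mod 463)
216^8 ≡ 337^2 = 113569 ≡ 134 (mod 463)
216^16 ≡ 134^2 = 17956 ≡ 362 (mod 463)
216^32 ≡ 362^2 = 131044 ≡ 15 (mod 463)
216^48 = 216^32 · 216^16 ≡ 15 · 362 (mod 463).
15 · 362 = 5430 ≡ 337 (mod 463).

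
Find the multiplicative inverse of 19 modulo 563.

563 = 29·19 + 12
19 = 1·12 + 7
12 = 1·7 + 5
7 = 1·5 + 2
5 = 2·2 + 1
2 = 2·1 + 0
gcd(19, 563) = 1, so the inverse exists.
Bézout: 1 = 8·563 − 237·19.
So 19⁻¹ ≡ −237 ≡ 326 (mod 563).

326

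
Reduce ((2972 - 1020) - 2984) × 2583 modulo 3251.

2972 - 1020 = 1952
1952 - 2984 = -1032 ≡ 2219 (mod 3251)
2219 × 2583 = 5731677 ≡ 164 (mod 3251)

164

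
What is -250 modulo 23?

-250 = -11*23 + 3, so -250 ≡ 3 (mod 23).

3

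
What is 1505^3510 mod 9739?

1505^1 ≡ 1505 (mod 9739)
1505^2 ≡ 1505^2 = 2265025 ≡ 5577 (mod 9739)
1505^4 ≡ 5577^2 = 31102929 ≡ 6302 (mod 9739)
1505^8 ≡ 6302^2 = 39715204 ≡ 9301 (mod 9739)
1505^16 ≡ 9301^2 = 86508601 ≡ 6803 (mod 9739)
1505^32 ≡ 6803^2 = 46280809 ≡ 1081 (mod 9739)
1505^64 ≡ 1081^2 = 1168561 ≡ 9620 (mod 9739)
1505^128 ≡ 9620^2 = 92544400 ≡ 4422 (mod 9739)
1505^256 ≡ 4422^2 = 19554084 ≡ 7911 (mod 9739)
1505^512 ≡ 7911^2 = 62583921 ≡ 1107 (mod 9739)
1505^1024 ≡ 1107^2 = 1225449 ≡ 8074 (mod 9739)
1505^2048 ≡ 8074^2 = 65189476 ≡ 6349 (mod 9739)
1505^3510 = 1505^2048 × 1505^1024 × 1505^256 × 1505^128 × 1505^32 × 1505^16 × 1505^4 × 1505^2 ≡ 6349 × 8074 × 7911 × 4422 × 1081 × 6803 × 6302 × 5577 (mod 9739).
Accumulate the product:
6349 × 8074 = 51261826 ≡ 5469
5469 × 7911 = 43265259 ≡ 4621
4621 × 4422 = 20434062 ≡ 1640
1640 × 1081 = 1772840 ≡ 342
342 × 6803 = 2326626 ≡ 8744
8744 × 6302 = 55104688 ≡ 1426
1426 × 5577 = 7952802 ≡ 5778

5778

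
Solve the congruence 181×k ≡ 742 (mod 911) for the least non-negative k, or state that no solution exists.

gcd(181, 911) = 1, so a unique solution mod 911 exists.
181⁻¹ ≡ 151 (mod 911).
k ≡ 151×742 ≡ 900 (mod 911).

900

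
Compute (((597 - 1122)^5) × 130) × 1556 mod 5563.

2377

597 - 1122 = -525 ≡ 5038 (mod 5563)
(5038)^5 ≡ 3908 (mod 5563)
3908 × 130 = 508040 ≡ 1807 (mod 5563)
1807 × 1556 = 2811692 ≡ 2377 (mod 5563)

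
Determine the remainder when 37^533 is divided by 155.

57

Using repeated squaring:
37^1 ≡ 37 (mod 155)
37^2 ≡ 37^2 = 1369 ≡ 129 (mod 155)
37^4 ≡ 129^2 = 16641 ≡ 56 (mod 155)
37^8 ≡ 56^2 = 3136 ≡ 36 (mod 155)
37^16 ≡ 36^2 = 1296 ≡ 56 (mod 155)
37^32 ≡ 56^2 = 3136 ≡ 36 (mod 155)
37^64 ≡ 36^2 = 1296 ≡ 56 (mod 155)
37^128 ≡ 56^2 = 3136 ≡ 36 (mod 155)
37^256 ≡ 36^2 = 1296 ≡ 56 (mod 155)
37^512 ≡ 56^2 = 3136 ≡ 36 (mod 155)
37^533 = 37^512 * 37^16 * 37^4 * 37^1 ≡ 36 * 56 * 56 * 37 (mod 155).
Accumulate the product:
36 * 56 = 2016 ≡ 1
1 * 56 = 56
56 * 37 = 2072 ≡ 57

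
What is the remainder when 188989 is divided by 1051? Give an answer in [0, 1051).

188989 = 179×1051 + 860, so 188989 ≡ 860 (mod 1051).

860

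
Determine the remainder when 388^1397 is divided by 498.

Compute successive squares:
388^1 ≡ 388 (mod 498)
388^2 ≡ 388^2 = 150544 ≡ 148 (mod 498)
388^4 ≡ 148^2 = 21904 ≡ 490 (mod 498)
388^8 ≡ 490^2 = 240100 ≡ 64 (mod 498)
388^16 ≡ 64^2 = 4096 ≡ 112 (mod 498)
388^32 ≡ 112^2 = 12544 ≡ 94 (mod 498)
388^64 ≡ 94^2 = 8836 ≡ 370 (mod 498)
388^128 ≡ 370^2 = 136900 ≡ 448 (mod 498)
388^256 ≡ 448^2 = 200704 ≡ 10 (mod 498)
388^512 ≡ 10^2 = 100 (mod 498)
388^1024 ≡ 100^2 = 10000 ≡ 40 (mod 498)
388^1397 = 388^1024 · 388^256 · 388^64 · 388^32 · 388^16 · 388^4 · 388^1 ≡ 40 · 10 · 370 · 94 · 112 · 490 · 388 (mod 498).
Accumulate the product:
40 · 10 = 400
400 · 370 = 148000 ≡ 94
94 · 94 = 8836 ≡ 370
370 · 112 = 41440 ≡ 106
106 · 490 = 51940 ≡ 148
148 · 388 = 57424 ≡ 154

154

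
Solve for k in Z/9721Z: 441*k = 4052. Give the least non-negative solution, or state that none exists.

8099

gcd(441, 9721) = 1, so a unique solution mod 9721 exists.
441⁻¹ ≡ 2557 (mod 9721).
k ≡ 2557*4052 ≡ 8099 (mod 9721).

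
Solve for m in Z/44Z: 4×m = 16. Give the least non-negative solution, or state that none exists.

gcd(4, 44) = 4, and 4 | 16, so solutions exist.
Divide through by 4: 1×m ≡ 4 (mod 11).
1⁻¹ ≡ 1 (mod 11).
m ≡ 1×4 ≡ 4 (mod 11).
The smallest non-negative solution is m = 4.

4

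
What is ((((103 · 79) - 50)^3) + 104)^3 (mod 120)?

103

103 · 79 = 8137 ≡ 97 (mod 120)
97 - 50 = 47
(47)^3 ≡ 23 (mod 120)
23 + 104 = 127 ≡ 7 (mod 120)
(7)^3 ≡ 103 (mod 120)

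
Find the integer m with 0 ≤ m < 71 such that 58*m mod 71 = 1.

71 = 1*58 + 13
58 = 4*13 + 6
13 = 2*6 + 1
6 = 6*1 + 0
gcd(58, 71) = 1, so the inverse exists.
Back-substitute for 1:
1 = 1*13 − 2*6
  = −2*58 + 9*13
  = 9*71 − 11*58
So 58⁻¹ ≡ −11 ≡ 60 (mod 71).

60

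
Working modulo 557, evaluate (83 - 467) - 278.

83 - 467 = -384 ≡ 173 (mod 557)
173 - 278 = -105 ≡ 452 (mod 557)

452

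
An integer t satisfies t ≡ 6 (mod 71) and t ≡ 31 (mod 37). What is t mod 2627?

71⁻¹ mod 37: 71*12 ≡ 1 (mod 37), so 71⁻¹ ≡ 12.
t = 6 + 71*((31 − 6)*12 mod 37) = 6 + 71*4 = 290.

290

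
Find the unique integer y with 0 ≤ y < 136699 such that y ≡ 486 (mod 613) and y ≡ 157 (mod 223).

613⁻¹ mod 223: 613·219 ≡ 1 (mod 223), so 613⁻¹ ≡ 219.
y = 486 + 613·((157 − 486)·219 mod 223) = 486 + 613·201 = 123699.

123699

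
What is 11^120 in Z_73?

120 in binary is 1111000, i.e. 120 = 64 + 32 + 16 + 8.
11^1 ≡ 11 (mod 73)
11^2 ≡ 11^2 = 121 ≡ 48 (mod 73)
11^4 ≡ 48^2 = 2304 ≡ 41 (mod 73)
11^8 ≡ 41^2 = 1681 ≡ 2 (mod 73)
11^16 ≡ 2^2 = 4 (mod 73)
11^32 ≡ 4^2 = 16 (mod 73)
11^64 ≡ 16^2 = 256 ≡ 37 (mod 73)
11^120 = 11^64 * 11^32 * 11^16 * 11^8 ≡ 37 * 16 * 4 * 2 (mod 73).
Accumulate the product:
37 * 16 = 592 ≡ 8
8 * 4 = 32
32 * 2 = 64

64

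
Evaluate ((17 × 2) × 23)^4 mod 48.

17 × 2 = 34
34 × 23 = 782 ≡ 14 (mod 48)
(14)^4 ≡ 16 (mod 48)

16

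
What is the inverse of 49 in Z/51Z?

Apply the Euclidean algorithm and back-substitute:
51 = 1·49 + 2
49 = 24·2 + 1
2 = 2·1 + 0
gcd(49, 51) = 1, so the inverse exists.
Back-substitute for 1:
1 = 1·49 − 24·2
  = −24·51 + 25·49
So 49⁻¹ ≡ 25 (mod 51).

25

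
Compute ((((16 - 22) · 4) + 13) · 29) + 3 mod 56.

16 - 22 = -6 ≡ 50 (mod 56)
50 · 4 = 200 ≡ 32 (mod 56)
32 + 13 = 45
45 · 29 = 1305 ≡ 17 (mod 56)
17 + 3 = 20

20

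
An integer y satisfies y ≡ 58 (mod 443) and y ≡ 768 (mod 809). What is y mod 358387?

50117

443⁻¹ mod 809: 443·767 ≡ 1 (mod 809), so 443⁻¹ ≡ 767.
y = 58 + 443·((768 − 58)·767 mod 809) = 58 + 443·113 = 50117.
Check: 50117 mod 443 = 58, 50117 mod 809 = 768. ✓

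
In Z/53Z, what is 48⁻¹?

21

Apply the Euclidean algorithm and back-substitute:
53 = 1×48 + 5
48 = 9×5 + 3
5 = 1×3 + 2
3 = 1×2 + 1
2 = 2×1 + 0
gcd(48, 53) = 1, so the inverse exists.
Back-substitute for 1:
1 = 1×3 − 1×2
  = −1×5 + 2×3
  = 2×48 − 19×5
  = −19×53 + 21×48
So 48⁻¹ ≡ 21 (mod 53).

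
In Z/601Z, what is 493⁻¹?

473

601 = 1×493 + 108
493 = 4×108 + 61
108 = 1×61 + 47
61 = 1×47 + 14
47 = 3×14 + 5
14 = 2×5 + 4
5 = 1×4 + 1
4 = 4×1 + 0
gcd(493, 601) = 1, so the inverse exists.
Back-substitute for 1:
1 = 1×5 − 1×4
  = −1×14 + 3×5
  = 3×47 − 10×14
  = −10×61 + 13×47
  = 13×108 − 23×61
  = −23×493 + 105×108
  = 105×601 − 128×493
So 493⁻¹ ≡ −128 ≡ 473 (mod 601).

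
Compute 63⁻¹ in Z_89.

65

By the extended Euclidean algorithm:
89 = 1·63 + 26
63 = 2·26 + 11
26 = 2·11 + 4
11 = 2·4 + 3
4 = 1·3 + 1
3 = 3·1 + 0
gcd(63, 89) = 1, so the inverse exists.
Back-substitute for 1:
1 = 1·4 − 1·3
  = −1·11 + 3·4
  = 3·26 − 7·11
  = −7·63 + 17·26
  = 17·89 − 24·63
So 63⁻¹ ≡ −24 ≡ 65 (mod 89).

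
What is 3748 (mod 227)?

3748 = 16×227 + 116, so 3748 ≡ 116 (mod 227).

116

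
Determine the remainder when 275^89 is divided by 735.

Using repeated squaring:
275^1 ≡ 275 (mod 735)
275^2 ≡ 275^2 = 75625 ≡ 655 (mod 735)
275^4 ≡ 655^2 = 429025 ≡ 520 (mod 735)
275^8 ≡ 520^2 = 270400 ≡ 655 (mod 735)
275^16 ≡ 655^2 = 429025 ≡ 520 (mod 735)
275^32 ≡ 520^2 = 270400 ≡ 655 (mod 735)
275^64 ≡ 655^2 = 429025 ≡ 520 (mod 735)
275^89 = 275^64 × 275^16 × 275^8 × 275^1 ≡ 520 × 520 × 655 × 275 (mod 735).
Accumulate the product:
520 × 520 = 270400 ≡ 655
655 × 655 = 429025 ≡ 520
520 × 275 = 143000 ≡ 410

410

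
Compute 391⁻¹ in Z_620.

Apply the Euclidean algorithm and back-substitute:
620 = 1*391 + 229
391 = 1*229 + 162
229 = 1*162 + 67
162 = 2*67 + 28
67 = 2*28 + 11
28 = 2*11 + 6
11 = 1*6 + 5
6 = 1*5 + 1
5 = 5*1 + 0
gcd(391, 620) = 1, so the inverse exists.
Bézout: 1 = −70*620 + 111*391.
So 391⁻¹ ≡ 111 (mod 620).

111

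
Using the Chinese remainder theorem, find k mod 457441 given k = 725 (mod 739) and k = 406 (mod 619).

231293

739⁻¹ mod 619: 739×521 ≡ 1 (mod 619), so 739⁻¹ ≡ 521.
k = 725 + 739×((406 − 725)×521 mod 619) = 725 + 739×312 = 231293.
Check: 231293 mod 739 = 725, 231293 mod 619 = 406. ✓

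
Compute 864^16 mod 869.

742

864^1 ≡ 864 (mod 869)
864^2 ≡ 864^2 = 746496 ≡ 25 (mod 869)
864^4 ≡ 25^2 = 625 (mod 869)
864^8 ≡ 625^2 = 390625 ≡ 444 (mod 869)
864^16 ≡ 444^2 = 197136 ≡ 742 (mod 869)
So 864^16 ≡ 742 (mod 869).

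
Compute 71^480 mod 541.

411

Compute successive squares:
480 in binary is 111100000, i.e. 480 = 256 + 128 + 64 + 32.
71^1 ≡ 71 (mod 541)
71^2 ≡ 71^2 = 5041 ≡ 172 (mod 541)
71^4 ≡ 172^2 = 29584 ≡ 370 (mod 541)
71^8 ≡ 370^2 = 136900 ≡ 27 (mod 541)
71^16 ≡ 27^2 = 729 ≡ 188 (mod 541)
71^32 ≡ 188^2 = 35344 ≡ 179 (mod 541)
71^64 ≡ 179^2 = 32041 ≡ 122 (mod 541)
71^128 ≡ 122^2 = 14884 ≡ 277 (mod 541)
71^256 ≡ 277^2 = 76729 ≡ 448 (mod 541)
71^480 = 71^256 · 71^128 · 71^64 · 71^32 ≡ 448 · 277 · 122 · 179 (mod 541).
Accumulate the product:
448 · 277 = 124096 ≡ 207
207 · 122 = 25254 ≡ 368
368 · 179 = 65872 ≡ 411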